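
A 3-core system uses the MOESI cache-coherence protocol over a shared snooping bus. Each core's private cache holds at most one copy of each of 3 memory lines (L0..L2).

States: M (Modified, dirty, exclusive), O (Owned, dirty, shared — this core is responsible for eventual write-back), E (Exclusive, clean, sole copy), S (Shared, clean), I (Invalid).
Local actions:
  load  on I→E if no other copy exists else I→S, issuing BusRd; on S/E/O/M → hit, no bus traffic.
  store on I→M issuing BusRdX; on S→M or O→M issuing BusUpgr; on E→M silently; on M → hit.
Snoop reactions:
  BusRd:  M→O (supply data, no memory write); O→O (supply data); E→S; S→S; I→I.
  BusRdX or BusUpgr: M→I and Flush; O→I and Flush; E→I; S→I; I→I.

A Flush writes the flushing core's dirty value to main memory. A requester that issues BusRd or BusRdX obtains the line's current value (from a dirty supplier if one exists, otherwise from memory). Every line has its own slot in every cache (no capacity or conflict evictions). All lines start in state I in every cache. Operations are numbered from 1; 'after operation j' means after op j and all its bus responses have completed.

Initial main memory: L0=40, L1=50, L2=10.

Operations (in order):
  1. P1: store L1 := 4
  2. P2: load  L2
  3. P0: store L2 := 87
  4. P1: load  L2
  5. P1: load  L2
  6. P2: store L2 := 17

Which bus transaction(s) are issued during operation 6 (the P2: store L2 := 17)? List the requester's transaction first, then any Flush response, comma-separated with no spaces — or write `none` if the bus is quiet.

bus = BusRdX,Flush

  op1 P1: store L1 := 4 → I/M/I on L1; bus BusRdX; mem=50
  op2 P2: load  L2 → I/I/E on L2; bus BusRd; mem=10
  op3 P0: store L2 := 87 → M/I/I on L2; bus BusRdX; mem=10
  op4 P1: load  L2 → O/S/I on L2; bus BusRd; mem=10
  op5 P1: load  L2 → O/S/I on L2; bus (none); mem=10
  op6 P2: store L2 := 17 → I/I/M on L2; bus BusRdX Flush; mem=87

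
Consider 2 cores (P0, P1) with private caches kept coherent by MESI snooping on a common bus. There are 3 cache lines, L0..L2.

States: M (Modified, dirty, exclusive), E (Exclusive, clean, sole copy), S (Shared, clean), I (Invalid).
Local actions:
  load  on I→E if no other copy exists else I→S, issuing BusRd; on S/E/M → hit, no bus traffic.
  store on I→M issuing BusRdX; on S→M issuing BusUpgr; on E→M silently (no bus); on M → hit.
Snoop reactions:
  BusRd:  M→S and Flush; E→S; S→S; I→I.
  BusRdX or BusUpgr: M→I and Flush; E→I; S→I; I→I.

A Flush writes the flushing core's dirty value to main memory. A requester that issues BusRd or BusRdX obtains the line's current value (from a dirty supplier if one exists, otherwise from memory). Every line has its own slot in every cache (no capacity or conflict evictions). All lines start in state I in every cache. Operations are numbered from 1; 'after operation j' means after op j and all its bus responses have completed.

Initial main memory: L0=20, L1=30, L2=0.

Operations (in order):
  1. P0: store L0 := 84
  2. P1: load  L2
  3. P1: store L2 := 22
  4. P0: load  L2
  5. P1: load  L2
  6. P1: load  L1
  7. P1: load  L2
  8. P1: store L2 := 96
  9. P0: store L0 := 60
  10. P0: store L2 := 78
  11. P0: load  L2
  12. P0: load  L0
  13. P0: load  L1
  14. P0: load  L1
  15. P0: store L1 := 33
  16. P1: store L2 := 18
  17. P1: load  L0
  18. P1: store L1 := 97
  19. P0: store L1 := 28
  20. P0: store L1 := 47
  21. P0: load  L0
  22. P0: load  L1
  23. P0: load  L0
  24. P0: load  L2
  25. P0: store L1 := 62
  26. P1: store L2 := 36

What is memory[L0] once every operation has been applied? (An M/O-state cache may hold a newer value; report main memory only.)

memory[L0] = 60

step 1: P0: store L0 := 84  ⟶  MI  (L0)  txn=BusRdX  M[L0]=20
step 2: P1: load  L2  ⟶  IE  (L2)  txn=BusRd  M[L2]=0
step 3: P1: store L2 := 22  ⟶  IM  (L2)  txn=∅  M[L2]=0
step 4: P0: load  L2  ⟶  SS  (L2)  txn=BusRd+Flush  M[L2]=22
step 5: P1: load  L2  ⟶  SS  (L2)  txn=∅  M[L2]=22
step 6: P1: load  L1  ⟶  IE  (L1)  txn=BusRd  M[L1]=30
step 7: P1: load  L2  ⟶  SS  (L2)  txn=∅  M[L2]=22
step 8: P1: store L2 := 96  ⟶  IM  (L2)  txn=BusUpgr  M[L2]=22
step 9: P0: store L0 := 60  ⟶  MI  (L0)  txn=∅  M[L0]=20
step 10: P0: store L2 := 78  ⟶  MI  (L2)  txn=BusRdX+Flush  M[L2]=96
step 11: P0: load  L2  ⟶  MI  (L2)  txn=∅  M[L2]=96
step 12: P0: load  L0  ⟶  MI  (L0)  txn=∅  M[L0]=20
step 13: P0: load  L1  ⟶  SS  (L1)  txn=BusRd  M[L1]=30
step 14: P0: load  L1  ⟶  SS  (L1)  txn=∅  M[L1]=30
step 15: P0: store L1 := 33  ⟶  MI  (L1)  txn=BusUpgr  M[L1]=30
step 16: P1: store L2 := 18  ⟶  IM  (L2)  txn=BusRdX+Flush  M[L2]=78
step 17: P1: load  L0  ⟶  SS  (L0)  txn=BusRd+Flush  M[L0]=60
step 18: P1: store L1 := 97  ⟶  IM  (L1)  txn=BusRdX+Flush  M[L1]=33
step 19: P0: store L1 := 28  ⟶  MI  (L1)  txn=BusRdX+Flush  M[L1]=97
step 20: P0: store L1 := 47  ⟶  MI  (L1)  txn=∅  M[L1]=97
step 21: P0: load  L0  ⟶  SS  (L0)  txn=∅  M[L0]=60
step 22: P0: load  L1  ⟶  MI  (L1)  txn=∅  M[L1]=97
step 23: P0: load  L0  ⟶  SS  (L0)  txn=∅  M[L0]=60
step 24: P0: load  L2  ⟶  SS  (L2)  txn=BusRd+Flush  M[L2]=18
step 25: P0: store L1 := 62  ⟶  MI  (L1)  txn=∅  M[L1]=97
step 26: P1: store L2 := 36  ⟶  IM  (L2)  txn=BusUpgr  M[L2]=18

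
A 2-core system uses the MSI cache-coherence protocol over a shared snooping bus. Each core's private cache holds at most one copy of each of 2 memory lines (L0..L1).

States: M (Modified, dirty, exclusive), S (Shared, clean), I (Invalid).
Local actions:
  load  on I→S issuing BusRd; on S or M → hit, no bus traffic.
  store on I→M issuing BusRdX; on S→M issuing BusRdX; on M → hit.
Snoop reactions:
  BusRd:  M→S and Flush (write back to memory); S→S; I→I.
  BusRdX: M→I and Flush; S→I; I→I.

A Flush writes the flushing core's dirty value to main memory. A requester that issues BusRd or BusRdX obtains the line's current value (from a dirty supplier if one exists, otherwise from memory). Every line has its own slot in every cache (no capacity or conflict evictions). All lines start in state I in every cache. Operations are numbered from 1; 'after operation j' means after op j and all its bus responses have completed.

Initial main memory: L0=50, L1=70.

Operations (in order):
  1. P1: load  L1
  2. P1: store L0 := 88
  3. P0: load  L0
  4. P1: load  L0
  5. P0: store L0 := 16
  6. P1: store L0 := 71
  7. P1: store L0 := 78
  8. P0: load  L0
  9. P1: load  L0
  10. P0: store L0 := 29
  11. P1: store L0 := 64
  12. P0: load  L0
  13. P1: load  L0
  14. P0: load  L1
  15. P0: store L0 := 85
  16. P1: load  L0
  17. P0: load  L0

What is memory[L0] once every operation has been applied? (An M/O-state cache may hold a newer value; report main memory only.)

memory[L0] = 85

[1] P1: load  L1 | P0:I, P1:S(70) | bus: BusRd
[2] P1: store L0 := 88 | P0:I, P1:M(88) | bus: BusRdX
[3] P0: load  L0 | P0:S(88), P1:S(88) | bus: BusRd,Flush
[4] P1: load  L0 | P0:S(88), P1:S(88) | bus: none
[5] P0: store L0 := 16 | P0:M(16), P1:I | bus: BusRdX
[6] P1: store L0 := 71 | P0:I, P1:M(71) | bus: BusRdX,Flush
[7] P1: store L0 := 78 | P0:I, P1:M(78) | bus: none
[8] P0: load  L0 | P0:S(78), P1:S(78) | bus: BusRd,Flush
[9] P1: load  L0 | P0:S(78), P1:S(78) | bus: none
[10] P0: store L0 := 29 | P0:M(29), P1:I | bus: BusRdX
[11] P1: store L0 := 64 | P0:I, P1:M(64) | bus: BusRdX,Flush
[12] P0: load  L0 | P0:S(64), P1:S(64) | bus: BusRd,Flush
[13] P1: load  L0 | P0:S(64), P1:S(64) | bus: none
[14] P0: load  L1 | P0:S(70), P1:S(70) | bus: BusRd
[15] P0: store L0 := 85 | P0:M(85), P1:I | bus: BusRdX
[16] P1: load  L0 | P0:S(85), P1:S(85) | bus: BusRd,Flush
[17] P0: load  L0 | P0:S(85), P1:S(85) | bus: none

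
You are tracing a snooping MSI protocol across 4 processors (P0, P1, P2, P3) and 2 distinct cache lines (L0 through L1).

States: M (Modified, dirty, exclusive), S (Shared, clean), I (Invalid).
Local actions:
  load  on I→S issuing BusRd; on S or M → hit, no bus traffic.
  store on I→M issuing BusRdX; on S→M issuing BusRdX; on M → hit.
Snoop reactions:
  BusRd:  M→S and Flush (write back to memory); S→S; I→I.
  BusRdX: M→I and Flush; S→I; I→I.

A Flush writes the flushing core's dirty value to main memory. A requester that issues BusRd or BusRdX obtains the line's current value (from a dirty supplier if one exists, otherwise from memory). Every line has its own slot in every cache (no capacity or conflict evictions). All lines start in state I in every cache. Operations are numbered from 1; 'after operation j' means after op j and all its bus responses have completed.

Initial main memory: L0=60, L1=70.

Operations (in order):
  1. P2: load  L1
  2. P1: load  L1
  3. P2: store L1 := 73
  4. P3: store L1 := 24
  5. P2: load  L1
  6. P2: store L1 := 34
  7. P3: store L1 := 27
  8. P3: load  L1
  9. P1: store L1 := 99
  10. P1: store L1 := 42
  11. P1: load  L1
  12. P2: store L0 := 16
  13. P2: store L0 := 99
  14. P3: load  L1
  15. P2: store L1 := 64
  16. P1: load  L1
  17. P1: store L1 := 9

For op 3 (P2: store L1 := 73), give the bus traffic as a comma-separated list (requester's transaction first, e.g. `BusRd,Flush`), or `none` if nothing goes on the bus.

bus = BusRdX

  op1 P2: load  L1 → I/I/S/I on L1; bus BusRd; mem=70
  op2 P1: load  L1 → I/S/S/I on L1; bus BusRd; mem=70
  op3 P2: store L1 := 73 → I/I/M/I on L1; bus BusRdX; mem=70
  op4 P3: store L1 := 24 → I/I/I/M on L1; bus BusRdX Flush; mem=73
  op5 P2: load  L1 → I/I/S/S on L1; bus BusRd Flush; mem=24
  op6 P2: store L1 := 34 → I/I/M/I on L1; bus BusRdX; mem=24
  op7 P3: store L1 := 27 → I/I/I/M on L1; bus BusRdX Flush; mem=34
  op8 P3: load  L1 → I/I/I/M on L1; bus (none); mem=34
  op9 P1: store L1 := 99 → I/M/I/I on L1; bus BusRdX Flush; mem=27
  op10 P1: store L1 := 42 → I/M/I/I on L1; bus (none); mem=27
  op11 P1: load  L1 → I/M/I/I on L1; bus (none); mem=27
  op12 P2: store L0 := 16 → I/I/M/I on L0; bus BusRdX; mem=60
  op13 P2: store L0 := 99 → I/I/M/I on L0; bus (none); mem=60
  op14 P3: load  L1 → I/S/I/S on L1; bus BusRd Flush; mem=42
  op15 P2: store L1 := 64 → I/I/M/I on L1; bus BusRdX; mem=42
  op16 P1: load  L1 → I/S/S/I on L1; bus BusRd Flush; mem=64
  op17 P1: store L1 := 9 → I/M/I/I on L1; bus BusRdX; mem=64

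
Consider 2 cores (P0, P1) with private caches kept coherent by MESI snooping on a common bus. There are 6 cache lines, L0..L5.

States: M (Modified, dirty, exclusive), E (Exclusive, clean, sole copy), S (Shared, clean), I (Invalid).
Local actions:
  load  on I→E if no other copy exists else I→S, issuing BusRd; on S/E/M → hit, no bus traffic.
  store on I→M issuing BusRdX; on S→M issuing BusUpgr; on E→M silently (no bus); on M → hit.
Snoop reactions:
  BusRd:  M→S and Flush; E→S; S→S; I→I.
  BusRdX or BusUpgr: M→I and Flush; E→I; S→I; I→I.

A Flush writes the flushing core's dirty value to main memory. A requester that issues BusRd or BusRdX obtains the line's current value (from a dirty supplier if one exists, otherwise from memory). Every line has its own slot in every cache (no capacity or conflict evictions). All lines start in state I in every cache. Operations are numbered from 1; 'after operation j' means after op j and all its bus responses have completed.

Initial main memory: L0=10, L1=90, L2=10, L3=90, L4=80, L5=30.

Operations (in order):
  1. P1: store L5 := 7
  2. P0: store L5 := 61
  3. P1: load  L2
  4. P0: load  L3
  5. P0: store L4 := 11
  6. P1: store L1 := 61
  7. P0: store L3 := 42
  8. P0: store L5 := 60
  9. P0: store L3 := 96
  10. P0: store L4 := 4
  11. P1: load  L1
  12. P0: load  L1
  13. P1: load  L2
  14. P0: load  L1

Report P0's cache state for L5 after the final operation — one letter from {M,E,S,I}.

state = M

1. P1: store L5 := 7  bus=[BusRdX]  L5: P0=I P1=M  mem[L5]=30
2. P0: store L5 := 61  bus=[BusRdX,Flush]  L5: P0=M P1=I  mem[L5]=7
3. P1: load  L2  bus=[BusRd]  L2: P0=I P1=E  mem[L2]=10
4. P0: load  L3  bus=[BusRd]  L3: P0=E P1=I  mem[L3]=90
5. P0: store L4 := 11  bus=[BusRdX]  L4: P0=M P1=I  mem[L4]=80
6. P1: store L1 := 61  bus=[BusRdX]  L1: P0=I P1=M  mem[L1]=90
7. P0: store L3 := 42  bus=[-]  L3: P0=M P1=I  mem[L3]=90
8. P0: store L5 := 60  bus=[-]  L5: P0=M P1=I  mem[L5]=7
9. P0: store L3 := 96  bus=[-]  L3: P0=M P1=I  mem[L3]=90
10. P0: store L4 := 4  bus=[-]  L4: P0=M P1=I  mem[L4]=80
11. P1: load  L1  bus=[-]  L1: P0=I P1=M  mem[L1]=90
12. P0: load  L1  bus=[BusRd,Flush]  L1: P0=S P1=S  mem[L1]=61
13. P1: load  L2  bus=[-]  L2: P0=I P1=E  mem[L2]=10
14. P0: load  L1  bus=[-]  L1: P0=S P1=S  mem[L1]=61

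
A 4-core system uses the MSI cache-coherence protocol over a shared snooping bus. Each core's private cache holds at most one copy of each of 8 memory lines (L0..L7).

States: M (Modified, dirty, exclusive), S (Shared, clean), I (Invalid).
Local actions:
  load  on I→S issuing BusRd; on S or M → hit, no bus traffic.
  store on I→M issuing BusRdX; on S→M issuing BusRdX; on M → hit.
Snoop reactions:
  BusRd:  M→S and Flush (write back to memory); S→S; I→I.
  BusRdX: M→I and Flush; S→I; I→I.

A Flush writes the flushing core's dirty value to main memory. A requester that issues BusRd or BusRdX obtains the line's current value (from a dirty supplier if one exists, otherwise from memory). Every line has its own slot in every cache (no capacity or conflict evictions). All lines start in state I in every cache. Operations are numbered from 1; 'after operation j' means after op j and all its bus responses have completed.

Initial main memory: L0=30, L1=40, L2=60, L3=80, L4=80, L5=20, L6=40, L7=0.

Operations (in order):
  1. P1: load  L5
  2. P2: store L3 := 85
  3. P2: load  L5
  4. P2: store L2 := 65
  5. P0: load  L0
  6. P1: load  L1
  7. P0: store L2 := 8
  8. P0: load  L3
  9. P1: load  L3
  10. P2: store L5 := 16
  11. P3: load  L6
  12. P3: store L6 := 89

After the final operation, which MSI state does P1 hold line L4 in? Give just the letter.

[1] P1: load  L5 | P0:I, P1:S(20), P2:I, P3:I | bus: BusRd
[2] P2: store L3 := 85 | P0:I, P1:I, P2:M(85), P3:I | bus: BusRdX
[3] P2: load  L5 | P0:I, P1:S(20), P2:S(20), P3:I | bus: BusRd
[4] P2: store L2 := 65 | P0:I, P1:I, P2:M(65), P3:I | bus: BusRdX
[5] P0: load  L0 | P0:S(30), P1:I, P2:I, P3:I | bus: BusRd
[6] P1: load  L1 | P0:I, P1:S(40), P2:I, P3:I | bus: BusRd
[7] P0: store L2 := 8 | P0:M(8), P1:I, P2:I, P3:I | bus: BusRdX,Flush
[8] P0: load  L3 | P0:S(85), P1:I, P2:S(85), P3:I | bus: BusRd,Flush
[9] P1: load  L3 | P0:S(85), P1:S(85), P2:S(85), P3:I | bus: BusRd
[10] P2: store L5 := 16 | P0:I, P1:I, P2:M(16), P3:I | bus: BusRdX
[11] P3: load  L6 | P0:I, P1:I, P2:I, P3:S(40) | bus: BusRd
[12] P3: store L6 := 89 | P0:I, P1:I, P2:I, P3:M(89) | bus: BusRdX

state = I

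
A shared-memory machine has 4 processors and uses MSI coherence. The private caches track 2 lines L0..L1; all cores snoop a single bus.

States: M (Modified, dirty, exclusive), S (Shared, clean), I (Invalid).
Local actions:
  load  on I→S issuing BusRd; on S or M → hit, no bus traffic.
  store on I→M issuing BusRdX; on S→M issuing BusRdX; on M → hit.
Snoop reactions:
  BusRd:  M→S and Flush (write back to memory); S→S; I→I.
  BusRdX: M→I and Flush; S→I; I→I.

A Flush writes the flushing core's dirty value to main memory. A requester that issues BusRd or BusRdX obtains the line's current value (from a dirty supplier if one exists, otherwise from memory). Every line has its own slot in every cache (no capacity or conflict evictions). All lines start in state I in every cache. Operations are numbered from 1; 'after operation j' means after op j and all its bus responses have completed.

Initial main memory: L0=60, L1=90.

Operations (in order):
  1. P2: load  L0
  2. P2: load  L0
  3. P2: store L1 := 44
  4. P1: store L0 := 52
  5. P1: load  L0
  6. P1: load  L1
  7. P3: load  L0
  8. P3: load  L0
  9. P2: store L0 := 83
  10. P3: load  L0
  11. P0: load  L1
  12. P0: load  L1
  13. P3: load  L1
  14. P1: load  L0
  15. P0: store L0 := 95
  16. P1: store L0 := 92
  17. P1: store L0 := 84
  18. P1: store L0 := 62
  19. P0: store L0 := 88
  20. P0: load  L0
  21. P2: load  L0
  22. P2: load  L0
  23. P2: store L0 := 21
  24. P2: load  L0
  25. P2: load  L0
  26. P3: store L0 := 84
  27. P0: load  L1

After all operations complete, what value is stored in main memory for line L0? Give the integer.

step 1: P2: load  L0  ⟶  IISI  (L0)  txn=BusRd  M[L0]=60
step 2: P2: load  L0  ⟶  IISI  (L0)  txn=∅  M[L0]=60
step 3: P2: store L1 := 44  ⟶  IIMI  (L1)  txn=BusRdX  M[L1]=90
step 4: P1: store L0 := 52  ⟶  IMII  (L0)  txn=BusRdX  M[L0]=60
step 5: P1: load  L0  ⟶  IMII  (L0)  txn=∅  M[L0]=60
step 6: P1: load  L1  ⟶  ISSI  (L1)  txn=BusRd+Flush  M[L1]=44
step 7: P3: load  L0  ⟶  ISIS  (L0)  txn=BusRd+Flush  M[L0]=52
step 8: P3: load  L0  ⟶  ISIS  (L0)  txn=∅  M[L0]=52
step 9: P2: store L0 := 83  ⟶  IIMI  (L0)  txn=BusRdX  M[L0]=52
step 10: P3: load  L0  ⟶  IISS  (L0)  txn=BusRd+Flush  M[L0]=83
step 11: P0: load  L1  ⟶  SSSI  (L1)  txn=BusRd  M[L1]=44
step 12: P0: load  L1  ⟶  SSSI  (L1)  txn=∅  M[L1]=44
step 13: P3: load  L1  ⟶  SSSS  (L1)  txn=BusRd  M[L1]=44
step 14: P1: load  L0  ⟶  ISSS  (L0)  txn=BusRd  M[L0]=83
step 15: P0: store L0 := 95  ⟶  MIII  (L0)  txn=BusRdX  M[L0]=83
step 16: P1: store L0 := 92  ⟶  IMII  (L0)  txn=BusRdX+Flush  M[L0]=95
step 17: P1: store L0 := 84  ⟶  IMII  (L0)  txn=∅  M[L0]=95
step 18: P1: store L0 := 62  ⟶  IMII  (L0)  txn=∅  M[L0]=95
step 19: P0: store L0 := 88  ⟶  MIII  (L0)  txn=BusRdX+Flush  M[L0]=62
step 20: P0: load  L0  ⟶  MIII  (L0)  txn=∅  M[L0]=62
step 21: P2: load  L0  ⟶  SISI  (L0)  txn=BusRd+Flush  M[L0]=88
step 22: P2: load  L0  ⟶  SISI  (L0)  txn=∅  M[L0]=88
step 23: P2: store L0 := 21  ⟶  IIMI  (L0)  txn=BusRdX  M[L0]=88
step 24: P2: load  L0  ⟶  IIMI  (L0)  txn=∅  M[L0]=88
step 25: P2: load  L0  ⟶  IIMI  (L0)  txn=∅  M[L0]=88
step 26: P3: store L0 := 84  ⟶  IIIM  (L0)  txn=BusRdX+Flush  M[L0]=21
step 27: P0: load  L1  ⟶  SSSS  (L1)  txn=∅  M[L1]=44

memory[L0] = 21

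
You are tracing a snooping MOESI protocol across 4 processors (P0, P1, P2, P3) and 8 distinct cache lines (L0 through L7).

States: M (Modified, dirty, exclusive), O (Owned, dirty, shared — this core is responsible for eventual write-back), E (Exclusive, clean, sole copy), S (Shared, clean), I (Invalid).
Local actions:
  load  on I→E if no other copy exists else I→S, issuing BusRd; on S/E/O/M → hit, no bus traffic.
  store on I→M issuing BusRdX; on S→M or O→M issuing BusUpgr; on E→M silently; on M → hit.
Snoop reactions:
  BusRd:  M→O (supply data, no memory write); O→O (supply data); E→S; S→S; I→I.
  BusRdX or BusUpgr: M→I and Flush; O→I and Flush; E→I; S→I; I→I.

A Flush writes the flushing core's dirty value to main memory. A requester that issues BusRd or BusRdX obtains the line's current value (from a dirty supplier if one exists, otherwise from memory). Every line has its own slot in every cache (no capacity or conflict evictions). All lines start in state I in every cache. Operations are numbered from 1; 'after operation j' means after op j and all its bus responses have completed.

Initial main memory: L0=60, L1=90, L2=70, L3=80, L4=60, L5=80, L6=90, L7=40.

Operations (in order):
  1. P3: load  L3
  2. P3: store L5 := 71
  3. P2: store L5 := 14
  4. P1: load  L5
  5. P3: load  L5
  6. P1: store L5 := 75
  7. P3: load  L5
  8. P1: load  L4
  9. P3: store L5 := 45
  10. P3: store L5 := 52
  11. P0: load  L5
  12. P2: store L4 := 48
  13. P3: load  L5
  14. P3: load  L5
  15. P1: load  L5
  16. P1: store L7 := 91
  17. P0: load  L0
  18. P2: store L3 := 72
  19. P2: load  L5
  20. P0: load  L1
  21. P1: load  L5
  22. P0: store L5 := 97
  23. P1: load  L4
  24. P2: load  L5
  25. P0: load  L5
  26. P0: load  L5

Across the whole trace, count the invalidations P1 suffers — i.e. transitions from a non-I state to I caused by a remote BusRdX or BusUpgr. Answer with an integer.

  op1 P3: load  L3 → I/I/I/E on L3; bus BusRd; mem=80
  op2 P3: store L5 := 71 → I/I/I/M on L5; bus BusRdX; mem=80
  op3 P2: store L5 := 14 → I/I/M/I on L5; bus BusRdX Flush; mem=71
  op4 P1: load  L5 → I/S/O/I on L5; bus BusRd; mem=71
  op5 P3: load  L5 → I/S/O/S on L5; bus BusRd; mem=71
  op6 P1: store L5 := 75 → I/M/I/I on L5; bus BusUpgr Flush; mem=14
  op7 P3: load  L5 → I/O/I/S on L5; bus BusRd; mem=14
  op8 P1: load  L4 → I/E/I/I on L4; bus BusRd; mem=60
  op9 P3: store L5 := 45 → I/I/I/M on L5; bus BusUpgr Flush; mem=75
  op10 P3: store L5 := 52 → I/I/I/M on L5; bus (none); mem=75
  op11 P0: load  L5 → S/I/I/O on L5; bus BusRd; mem=75
  op12 P2: store L4 := 48 → I/I/M/I on L4; bus BusRdX; mem=60
  op13 P3: load  L5 → S/I/I/O on L5; bus (none); mem=75
  op14 P3: load  L5 → S/I/I/O on L5; bus (none); mem=75
  op15 P1: load  L5 → S/S/I/O on L5; bus BusRd; mem=75
  op16 P1: store L7 := 91 → I/M/I/I on L7; bus BusRdX; mem=40
  op17 P0: load  L0 → E/I/I/I on L0; bus BusRd; mem=60
  op18 P2: store L3 := 72 → I/I/M/I on L3; bus BusRdX; mem=80
  op19 P2: load  L5 → S/S/S/O on L5; bus BusRd; mem=75
  op20 P0: load  L1 → E/I/I/I on L1; bus BusRd; mem=90
  op21 P1: load  L5 → S/S/S/O on L5; bus (none); mem=75
  op22 P0: store L5 := 97 → M/I/I/I on L5; bus BusUpgr Flush; mem=52
  op23 P1: load  L4 → I/S/O/I on L4; bus BusRd; mem=60
  op24 P2: load  L5 → O/I/S/I on L5; bus BusRd; mem=52
  op25 P0: load  L5 → O/I/S/I on L5; bus (none); mem=52
  op26 P0: load  L5 → O/I/S/I on L5; bus (none); mem=52

invalidations = 3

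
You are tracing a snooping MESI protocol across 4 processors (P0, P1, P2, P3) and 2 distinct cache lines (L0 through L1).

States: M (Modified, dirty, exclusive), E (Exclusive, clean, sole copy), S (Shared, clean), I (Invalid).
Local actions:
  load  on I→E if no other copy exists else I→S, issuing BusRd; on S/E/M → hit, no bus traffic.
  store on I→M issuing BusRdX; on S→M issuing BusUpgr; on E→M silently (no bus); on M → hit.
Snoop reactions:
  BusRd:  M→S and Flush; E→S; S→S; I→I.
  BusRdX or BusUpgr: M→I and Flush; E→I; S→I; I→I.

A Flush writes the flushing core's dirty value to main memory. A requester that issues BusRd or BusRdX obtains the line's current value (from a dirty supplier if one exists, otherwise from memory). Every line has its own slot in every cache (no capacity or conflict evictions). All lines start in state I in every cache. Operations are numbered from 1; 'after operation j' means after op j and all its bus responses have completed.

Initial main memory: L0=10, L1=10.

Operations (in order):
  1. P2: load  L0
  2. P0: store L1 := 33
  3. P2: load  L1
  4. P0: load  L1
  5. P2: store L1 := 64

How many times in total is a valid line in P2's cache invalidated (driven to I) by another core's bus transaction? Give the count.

invalidations = 0

  op1 P2: load  L0 → I/I/E/I on L0; bus BusRd; mem=10
  op2 P0: store L1 := 33 → M/I/I/I on L1; bus BusRdX; mem=10
  op3 P2: load  L1 → S/I/S/I on L1; bus BusRd Flush; mem=33
  op4 P0: load  L1 → S/I/S/I on L1; bus (none); mem=33
  op5 P2: store L1 := 64 → I/I/M/I on L1; bus BusUpgr; mem=33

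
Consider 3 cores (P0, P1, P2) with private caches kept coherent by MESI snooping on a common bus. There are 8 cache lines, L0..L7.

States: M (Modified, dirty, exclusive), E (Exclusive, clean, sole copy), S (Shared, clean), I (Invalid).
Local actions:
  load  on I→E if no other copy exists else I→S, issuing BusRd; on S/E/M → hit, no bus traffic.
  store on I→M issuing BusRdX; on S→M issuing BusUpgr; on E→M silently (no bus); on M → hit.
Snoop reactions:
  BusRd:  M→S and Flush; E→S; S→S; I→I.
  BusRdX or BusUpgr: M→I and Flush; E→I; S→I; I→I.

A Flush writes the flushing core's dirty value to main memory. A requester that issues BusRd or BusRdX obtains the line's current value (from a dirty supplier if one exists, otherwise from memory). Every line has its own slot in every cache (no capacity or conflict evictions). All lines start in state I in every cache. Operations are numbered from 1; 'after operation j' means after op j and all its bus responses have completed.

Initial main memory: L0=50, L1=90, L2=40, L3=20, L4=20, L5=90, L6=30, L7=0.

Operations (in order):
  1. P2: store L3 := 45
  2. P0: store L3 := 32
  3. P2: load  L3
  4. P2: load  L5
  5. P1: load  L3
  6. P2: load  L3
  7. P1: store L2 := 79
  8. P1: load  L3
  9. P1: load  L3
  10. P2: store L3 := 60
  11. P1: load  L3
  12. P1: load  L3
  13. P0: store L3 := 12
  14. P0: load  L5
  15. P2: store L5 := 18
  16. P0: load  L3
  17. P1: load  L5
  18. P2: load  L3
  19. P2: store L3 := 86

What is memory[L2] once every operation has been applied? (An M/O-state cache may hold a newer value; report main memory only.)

memory[L2] = 40

step 1: P2: store L3 := 45  ⟶  IIM  (L3)  txn=BusRdX  M[L3]=20
step 2: P0: store L3 := 32  ⟶  MII  (L3)  txn=BusRdX+Flush  M[L3]=45
step 3: P2: load  L3  ⟶  SIS  (L3)  txn=BusRd+Flush  M[L3]=32
step 4: P2: load  L5  ⟶  IIE  (L5)  txn=BusRd  M[L5]=90
step 5: P1: load  L3  ⟶  SSS  (L3)  txn=BusRd  M[L3]=32
step 6: P2: load  L3  ⟶  SSS  (L3)  txn=∅  M[L3]=32
step 7: P1: store L2 := 79  ⟶  IMI  (L2)  txn=BusRdX  M[L2]=40
step 8: P1: load  L3  ⟶  SSS  (L3)  txn=∅  M[L3]=32
step 9: P1: load  L3  ⟶  SSS  (L3)  txn=∅  M[L3]=32
step 10: P2: store L3 := 60  ⟶  IIM  (L3)  txn=BusUpgr  M[L3]=32
step 11: P1: load  L3  ⟶  ISS  (L3)  txn=BusRd+Flush  M[L3]=60
step 12: P1: load  L3  ⟶  ISS  (L3)  txn=∅  M[L3]=60
step 13: P0: store L3 := 12  ⟶  MII  (L3)  txn=BusRdX  M[L3]=60
step 14: P0: load  L5  ⟶  SIS  (L5)  txn=BusRd  M[L5]=90
step 15: P2: store L5 := 18  ⟶  IIM  (L5)  txn=BusUpgr  M[L5]=90
step 16: P0: load  L3  ⟶  MII  (L3)  txn=∅  M[L3]=60
step 17: P1: load  L5  ⟶  ISS  (L5)  txn=BusRd+Flush  M[L5]=18
step 18: P2: load  L3  ⟶  SIS  (L3)  txn=BusRd+Flush  M[L3]=12
step 19: P2: store L3 := 86  ⟶  IIM  (L3)  txn=BusUpgr  M[L3]=12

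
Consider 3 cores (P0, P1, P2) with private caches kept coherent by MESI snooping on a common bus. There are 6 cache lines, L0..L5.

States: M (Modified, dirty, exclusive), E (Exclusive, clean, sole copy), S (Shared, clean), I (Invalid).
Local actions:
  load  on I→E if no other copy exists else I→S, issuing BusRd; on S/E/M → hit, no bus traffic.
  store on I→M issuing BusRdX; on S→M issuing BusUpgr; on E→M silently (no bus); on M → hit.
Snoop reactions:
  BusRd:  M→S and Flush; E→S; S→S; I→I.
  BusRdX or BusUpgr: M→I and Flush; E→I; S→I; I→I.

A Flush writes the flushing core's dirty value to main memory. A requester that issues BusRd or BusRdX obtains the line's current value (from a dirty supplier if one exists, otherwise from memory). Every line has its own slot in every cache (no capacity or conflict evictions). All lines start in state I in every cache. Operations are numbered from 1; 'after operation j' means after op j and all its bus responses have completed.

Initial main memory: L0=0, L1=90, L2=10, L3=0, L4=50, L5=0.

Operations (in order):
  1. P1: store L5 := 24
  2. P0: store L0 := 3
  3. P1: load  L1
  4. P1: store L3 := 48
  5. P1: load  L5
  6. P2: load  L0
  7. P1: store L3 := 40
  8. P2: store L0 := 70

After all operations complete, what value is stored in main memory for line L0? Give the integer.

1. P1: store L5 := 24  bus=[BusRdX]  L5: P0=I P1=M P2=I  mem[L5]=0
2. P0: store L0 := 3  bus=[BusRdX]  L0: P0=M P1=I P2=I  mem[L0]=0
3. P1: load  L1  bus=[BusRd]  L1: P0=I P1=E P2=I  mem[L1]=90
4. P1: store L3 := 48  bus=[BusRdX]  L3: P0=I P1=M P2=I  mem[L3]=0
5. P1: load  L5  bus=[-]  L5: P0=I P1=M P2=I  mem[L5]=0
6. P2: load  L0  bus=[BusRd,Flush]  L0: P0=S P1=I P2=S  mem[L0]=3
7. P1: store L3 := 40  bus=[-]  L3: P0=I P1=M P2=I  mem[L3]=0
8. P2: store L0 := 70  bus=[BusUpgr]  L0: P0=I P1=I P2=M  mem[L0]=3

memory[L0] = 3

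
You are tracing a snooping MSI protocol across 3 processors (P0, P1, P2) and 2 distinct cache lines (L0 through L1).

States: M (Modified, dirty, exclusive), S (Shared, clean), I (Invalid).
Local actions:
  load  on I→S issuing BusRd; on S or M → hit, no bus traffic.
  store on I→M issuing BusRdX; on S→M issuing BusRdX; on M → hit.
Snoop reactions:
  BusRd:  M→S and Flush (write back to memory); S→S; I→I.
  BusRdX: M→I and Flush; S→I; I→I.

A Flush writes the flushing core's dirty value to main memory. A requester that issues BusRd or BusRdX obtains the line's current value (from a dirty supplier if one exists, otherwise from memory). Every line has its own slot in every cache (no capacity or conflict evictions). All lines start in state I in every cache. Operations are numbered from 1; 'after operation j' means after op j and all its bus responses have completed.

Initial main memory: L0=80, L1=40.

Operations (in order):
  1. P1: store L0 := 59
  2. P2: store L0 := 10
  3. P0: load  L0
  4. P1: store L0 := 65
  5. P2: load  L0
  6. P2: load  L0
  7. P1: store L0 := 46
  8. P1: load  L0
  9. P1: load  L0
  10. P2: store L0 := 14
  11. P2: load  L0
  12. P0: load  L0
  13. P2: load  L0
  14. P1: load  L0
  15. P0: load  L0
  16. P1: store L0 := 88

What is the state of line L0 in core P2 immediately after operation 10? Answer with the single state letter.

[1] P1: store L0 := 59 | P0:I, P1:M(59), P2:I | bus: BusRdX
[2] P2: store L0 := 10 | P0:I, P1:I, P2:M(10) | bus: BusRdX,Flush
[3] P0: load  L0 | P0:S(10), P1:I, P2:S(10) | bus: BusRd,Flush
[4] P1: store L0 := 65 | P0:I, P1:M(65), P2:I | bus: BusRdX
[5] P2: load  L0 | P0:I, P1:S(65), P2:S(65) | bus: BusRd,Flush
[6] P2: load  L0 | P0:I, P1:S(65), P2:S(65) | bus: none
[7] P1: store L0 := 46 | P0:I, P1:M(46), P2:I | bus: BusRdX
[8] P1: load  L0 | P0:I, P1:M(46), P2:I | bus: none
[9] P1: load  L0 | P0:I, P1:M(46), P2:I | bus: none
[10] P2: store L0 := 14 | P0:I, P1:I, P2:M(14) | bus: BusRdX,Flush
[11] P2: load  L0 | P0:I, P1:I, P2:M(14) | bus: none
[12] P0: load  L0 | P0:S(14), P1:I, P2:S(14) | bus: BusRd,Flush
[13] P2: load  L0 | P0:S(14), P1:I, P2:S(14) | bus: none
[14] P1: load  L0 | P0:S(14), P1:S(14), P2:S(14) | bus: BusRd
[15] P0: load  L0 | P0:S(14), P1:S(14), P2:S(14) | bus: none
[16] P1: store L0 := 88 | P0:I, P1:M(88), P2:I | bus: BusRdX

state = M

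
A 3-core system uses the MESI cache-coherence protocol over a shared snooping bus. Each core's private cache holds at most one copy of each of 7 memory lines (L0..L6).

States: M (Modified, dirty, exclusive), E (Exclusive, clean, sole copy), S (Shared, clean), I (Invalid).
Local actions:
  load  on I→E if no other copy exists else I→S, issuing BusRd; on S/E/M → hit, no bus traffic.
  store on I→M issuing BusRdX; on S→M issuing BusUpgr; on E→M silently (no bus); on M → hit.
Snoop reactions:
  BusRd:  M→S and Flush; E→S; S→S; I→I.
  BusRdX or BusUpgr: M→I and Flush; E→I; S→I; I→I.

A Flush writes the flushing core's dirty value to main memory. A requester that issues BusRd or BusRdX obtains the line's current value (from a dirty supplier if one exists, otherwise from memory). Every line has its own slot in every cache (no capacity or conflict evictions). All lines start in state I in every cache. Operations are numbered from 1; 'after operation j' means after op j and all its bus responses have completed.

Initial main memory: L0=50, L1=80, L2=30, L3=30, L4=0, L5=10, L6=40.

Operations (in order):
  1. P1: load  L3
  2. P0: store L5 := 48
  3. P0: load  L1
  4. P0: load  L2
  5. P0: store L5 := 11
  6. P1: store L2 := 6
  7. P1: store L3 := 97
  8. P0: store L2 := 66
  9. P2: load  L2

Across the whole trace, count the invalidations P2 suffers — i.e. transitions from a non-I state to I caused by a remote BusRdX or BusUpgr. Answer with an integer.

invalidations = 0

  op1 P1: load  L3 → I/E/I on L3; bus BusRd; mem=30
  op2 P0: store L5 := 48 → M/I/I on L5; bus BusRdX; mem=10
  op3 P0: load  L1 → E/I/I on L1; bus BusRd; mem=80
  op4 P0: load  L2 → E/I/I on L2; bus BusRd; mem=30
  op5 P0: store L5 := 11 → M/I/I on L5; bus (none); mem=10
  op6 P1: store L2 := 6 → I/M/I on L2; bus BusRdX; mem=30
  op7 P1: store L3 := 97 → I/M/I on L3; bus (none); mem=30
  op8 P0: store L2 := 66 → M/I/I on L2; bus BusRdX Flush; mem=6
  op9 P2: load  L2 → S/I/S on L2; bus BusRd Flush; mem=66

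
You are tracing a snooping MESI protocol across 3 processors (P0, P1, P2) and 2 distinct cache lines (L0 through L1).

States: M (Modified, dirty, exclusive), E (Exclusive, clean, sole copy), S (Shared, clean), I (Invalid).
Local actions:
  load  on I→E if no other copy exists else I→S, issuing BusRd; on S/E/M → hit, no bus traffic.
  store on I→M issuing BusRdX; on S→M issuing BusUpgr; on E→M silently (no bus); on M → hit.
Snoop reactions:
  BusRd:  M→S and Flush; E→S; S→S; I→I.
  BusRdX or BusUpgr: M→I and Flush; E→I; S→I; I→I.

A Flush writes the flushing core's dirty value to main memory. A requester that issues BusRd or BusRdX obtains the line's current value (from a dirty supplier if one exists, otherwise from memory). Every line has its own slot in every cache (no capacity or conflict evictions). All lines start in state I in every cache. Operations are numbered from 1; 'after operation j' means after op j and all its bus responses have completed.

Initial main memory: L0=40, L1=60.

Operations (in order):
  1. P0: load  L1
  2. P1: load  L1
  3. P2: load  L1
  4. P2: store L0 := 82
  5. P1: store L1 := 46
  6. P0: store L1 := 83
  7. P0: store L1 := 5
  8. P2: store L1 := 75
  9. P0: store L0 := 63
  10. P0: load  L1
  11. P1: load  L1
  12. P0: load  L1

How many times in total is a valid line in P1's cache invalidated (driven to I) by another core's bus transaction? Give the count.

invalidations = 1

[1] P0: load  L1 | P0:E(60), P1:I, P2:I | bus: BusRd
[2] P1: load  L1 | P0:S(60), P1:S(60), P2:I | bus: BusRd
[3] P2: load  L1 | P0:S(60), P1:S(60), P2:S(60) | bus: BusRd
[4] P2: store L0 := 82 | P0:I, P1:I, P2:M(82) | bus: BusRdX
[5] P1: store L1 := 46 | P0:I, P1:M(46), P2:I | bus: BusUpgr
[6] P0: store L1 := 83 | P0:M(83), P1:I, P2:I | bus: BusRdX,Flush
[7] P0: store L1 := 5 | P0:M(5), P1:I, P2:I | bus: none
[8] P2: store L1 := 75 | P0:I, P1:I, P2:M(75) | bus: BusRdX,Flush
[9] P0: store L0 := 63 | P0:M(63), P1:I, P2:I | bus: BusRdX,Flush
[10] P0: load  L1 | P0:S(75), P1:I, P2:S(75) | bus: BusRd,Flush
[11] P1: load  L1 | P0:S(75), P1:S(75), P2:S(75) | bus: BusRd
[12] P0: load  L1 | P0:S(75), P1:S(75), P2:S(75) | bus: none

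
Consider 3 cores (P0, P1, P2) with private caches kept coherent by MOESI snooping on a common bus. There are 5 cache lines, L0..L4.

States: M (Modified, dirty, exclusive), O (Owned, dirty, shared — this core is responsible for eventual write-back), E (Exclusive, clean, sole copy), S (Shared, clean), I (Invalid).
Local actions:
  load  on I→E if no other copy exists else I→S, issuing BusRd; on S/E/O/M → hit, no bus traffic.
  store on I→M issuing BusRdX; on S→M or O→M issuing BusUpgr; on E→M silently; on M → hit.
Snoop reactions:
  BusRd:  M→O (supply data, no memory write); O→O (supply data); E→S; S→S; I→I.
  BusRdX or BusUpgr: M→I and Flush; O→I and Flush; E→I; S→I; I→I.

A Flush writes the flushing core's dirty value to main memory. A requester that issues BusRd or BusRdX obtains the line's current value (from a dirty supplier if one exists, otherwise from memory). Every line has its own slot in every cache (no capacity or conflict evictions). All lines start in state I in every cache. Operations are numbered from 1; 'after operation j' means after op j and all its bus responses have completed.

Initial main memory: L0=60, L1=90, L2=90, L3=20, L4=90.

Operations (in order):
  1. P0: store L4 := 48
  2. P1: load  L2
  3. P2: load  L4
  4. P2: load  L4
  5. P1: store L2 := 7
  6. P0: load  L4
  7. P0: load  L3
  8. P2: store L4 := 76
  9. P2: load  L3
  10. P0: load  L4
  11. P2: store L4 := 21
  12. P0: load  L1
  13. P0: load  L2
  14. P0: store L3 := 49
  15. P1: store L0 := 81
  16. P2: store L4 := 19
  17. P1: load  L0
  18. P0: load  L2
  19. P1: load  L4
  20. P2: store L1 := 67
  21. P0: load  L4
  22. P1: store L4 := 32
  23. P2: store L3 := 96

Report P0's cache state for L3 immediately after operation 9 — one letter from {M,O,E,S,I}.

1. P0: store L4 := 48  bus=[BusRdX]  L4: P0=M P1=I P2=I  mem[L4]=90
2. P1: load  L2  bus=[BusRd]  L2: P0=I P1=E P2=I  mem[L2]=90
3. P2: load  L4  bus=[BusRd]  L4: P0=O P1=I P2=S  mem[L4]=90
4. P2: load  L4  bus=[-]  L4: P0=O P1=I P2=S  mem[L4]=90
5. P1: store L2 := 7  bus=[-]  L2: P0=I P1=M P2=I  mem[L2]=90
6. P0: load  L4  bus=[-]  L4: P0=O P1=I P2=S  mem[L4]=90
7. P0: load  L3  bus=[BusRd]  L3: P0=E P1=I P2=I  mem[L3]=20
8. P2: store L4 := 76  bus=[BusUpgr,Flush]  L4: P0=I P1=I P2=M  mem[L4]=48
9. P2: load  L3  bus=[BusRd]  L3: P0=S P1=I P2=S  mem[L3]=20
10. P0: load  L4  bus=[BusRd]  L4: P0=S P1=I P2=O  mem[L4]=48
11. P2: store L4 := 21  bus=[BusUpgr]  L4: P0=I P1=I P2=M  mem[L4]=48
12. P0: load  L1  bus=[BusRd]  L1: P0=E P1=I P2=I  mem[L1]=90
13. P0: load  L2  bus=[BusRd]  L2: P0=S P1=O P2=I  mem[L2]=90
14. P0: store L3 := 49  bus=[BusUpgr]  L3: P0=M P1=I P2=I  mem[L3]=20
15. P1: store L0 := 81  bus=[BusRdX]  L0: P0=I P1=M P2=I  mem[L0]=60
16. P2: store L4 := 19  bus=[-]  L4: P0=I P1=I P2=M  mem[L4]=48
17. P1: load  L0  bus=[-]  L0: P0=I P1=M P2=I  mem[L0]=60
18. P0: load  L2  bus=[-]  L2: P0=S P1=O P2=I  mem[L2]=90
19. P1: load  L4  bus=[BusRd]  L4: P0=I P1=S P2=O  mem[L4]=48
20. P2: store L1 := 67  bus=[BusRdX]  L1: P0=I P1=I P2=M  mem[L1]=90
21. P0: load  L4  bus=[BusRd]  L4: P0=S P1=S P2=O  mem[L4]=48
22. P1: store L4 := 32  bus=[BusUpgr,Flush]  L4: P0=I P1=M P2=I  mem[L4]=19
23. P2: store L3 := 96  bus=[BusRdX,Flush]  L3: P0=I P1=I P2=M  mem[L3]=49

state = S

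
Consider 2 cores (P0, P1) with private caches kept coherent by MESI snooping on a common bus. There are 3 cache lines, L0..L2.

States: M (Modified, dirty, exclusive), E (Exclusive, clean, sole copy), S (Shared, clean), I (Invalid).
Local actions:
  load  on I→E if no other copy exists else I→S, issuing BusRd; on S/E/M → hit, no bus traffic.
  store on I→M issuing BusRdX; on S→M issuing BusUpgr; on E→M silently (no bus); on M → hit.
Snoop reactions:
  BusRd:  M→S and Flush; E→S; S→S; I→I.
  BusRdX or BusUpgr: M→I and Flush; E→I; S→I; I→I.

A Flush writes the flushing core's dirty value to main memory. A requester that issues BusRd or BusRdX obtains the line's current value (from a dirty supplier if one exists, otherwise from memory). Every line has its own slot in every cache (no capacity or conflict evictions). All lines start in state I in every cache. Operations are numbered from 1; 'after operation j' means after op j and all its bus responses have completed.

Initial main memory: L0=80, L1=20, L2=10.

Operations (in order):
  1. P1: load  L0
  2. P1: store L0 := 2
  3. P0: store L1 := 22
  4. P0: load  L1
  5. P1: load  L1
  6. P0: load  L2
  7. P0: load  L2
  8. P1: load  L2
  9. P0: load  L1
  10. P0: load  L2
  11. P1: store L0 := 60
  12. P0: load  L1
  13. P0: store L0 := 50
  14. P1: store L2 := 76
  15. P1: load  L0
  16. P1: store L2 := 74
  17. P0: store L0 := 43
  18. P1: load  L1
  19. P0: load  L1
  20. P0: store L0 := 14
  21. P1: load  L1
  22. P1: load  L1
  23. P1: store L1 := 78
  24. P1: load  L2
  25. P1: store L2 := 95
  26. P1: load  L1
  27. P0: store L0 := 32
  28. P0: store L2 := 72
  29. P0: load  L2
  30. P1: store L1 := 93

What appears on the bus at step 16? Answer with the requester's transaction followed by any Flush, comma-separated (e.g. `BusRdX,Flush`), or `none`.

[1] P1: load  L0 | P0:I, P1:E(80) | bus: BusRd
[2] P1: store L0 := 2 | P0:I, P1:M(2) | bus: none
[3] P0: store L1 := 22 | P0:M(22), P1:I | bus: BusRdX
[4] P0: load  L1 | P0:M(22), P1:I | bus: none
[5] P1: load  L1 | P0:S(22), P1:S(22) | bus: BusRd,Flush
[6] P0: load  L2 | P0:E(10), P1:I | bus: BusRd
[7] P0: load  L2 | P0:E(10), P1:I | bus: none
[8] P1: load  L2 | P0:S(10), P1:S(10) | bus: BusRd
[9] P0: load  L1 | P0:S(22), P1:S(22) | bus: none
[10] P0: load  L2 | P0:S(10), P1:S(10) | bus: none
[11] P1: store L0 := 60 | P0:I, P1:M(60) | bus: none
[12] P0: load  L1 | P0:S(22), P1:S(22) | bus: none
[13] P0: store L0 := 50 | P0:M(50), P1:I | bus: BusRdX,Flush
[14] P1: store L2 := 76 | P0:I, P1:M(76) | bus: BusUpgr
[15] P1: load  L0 | P0:S(50), P1:S(50) | bus: BusRd,Flush
[16] P1: store L2 := 74 | P0:I, P1:M(74) | bus: none
[17] P0: store L0 := 43 | P0:M(43), P1:I | bus: BusUpgr
[18] P1: load  L1 | P0:S(22), P1:S(22) | bus: none
[19] P0: load  L1 | P0:S(22), P1:S(22) | bus: none
[20] P0: store L0 := 14 | P0:M(14), P1:I | bus: none
[21] P1: load  L1 | P0:S(22), P1:S(22) | bus: none
[22] P1: load  L1 | P0:S(22), P1:S(22) | bus: none
[23] P1: store L1 := 78 | P0:I, P1:M(78) | bus: BusUpgr
[24] P1: load  L2 | P0:I, P1:M(74) | bus: none
[25] P1: store L2 := 95 | P0:I, P1:M(95) | bus: none
[26] P1: load  L1 | P0:I, P1:M(78) | bus: none
[27] P0: store L0 := 32 | P0:M(32), P1:I | bus: none
[28] P0: store L2 := 72 | P0:M(72), P1:I | bus: BusRdX,Flush
[29] P0: load  L2 | P0:M(72), P1:I | bus: none
[30] P1: store L1 := 93 | P0:I, P1:M(93) | bus: none

bus = none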